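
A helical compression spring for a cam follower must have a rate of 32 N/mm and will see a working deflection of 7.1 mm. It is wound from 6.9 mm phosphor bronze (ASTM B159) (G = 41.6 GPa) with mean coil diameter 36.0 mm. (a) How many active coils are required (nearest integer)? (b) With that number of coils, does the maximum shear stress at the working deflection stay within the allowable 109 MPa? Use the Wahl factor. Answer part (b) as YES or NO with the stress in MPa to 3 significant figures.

N_a = Gd⁴/(8D³k) = (41.6×10³)(6.9⁴)/(8·36.0³·32) = 7.895 → N_a = 8
Actual rate k = Gd⁴/(8D³·8) = 31.579 N/mm
Working load F = kδ = 31.579·7.1 = 224.21 N
C = 36.0/6.9 = 5.2174; K_W = (4C−1)/(4C−4)+0.615/C = 1.2957
τ_max = K_W·8FD/(πd³) = 1.2957·62.569 = 81.071 MPa
τ_max ≤ 109 MPa → acceptable

(a) 8 coils; (b) YES, τ_max = 81.1 MPa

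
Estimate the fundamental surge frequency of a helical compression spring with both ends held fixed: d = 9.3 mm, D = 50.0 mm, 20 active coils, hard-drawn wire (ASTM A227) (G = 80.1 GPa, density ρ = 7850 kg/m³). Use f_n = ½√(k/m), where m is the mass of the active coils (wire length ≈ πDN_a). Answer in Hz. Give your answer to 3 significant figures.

66.9 Hz

k = Gd⁴/(8D³N_a) = (80.1×10³)(9.3⁴)/(8·50.0³·20) = 29.959 N/mm = 29959 N/m
Wire length L = πDN_a = π·50.0·20 = 3141.6 mm
m = ρ·(πd²/4)·L = 7850 × 67.929×10⁻⁶ m² × 3.1416 m = 1.6752 kg
f_n = ½√(k/m) = 0.5·√(29959/1.6752) = 0.5·√(17884) = 66.865 Hz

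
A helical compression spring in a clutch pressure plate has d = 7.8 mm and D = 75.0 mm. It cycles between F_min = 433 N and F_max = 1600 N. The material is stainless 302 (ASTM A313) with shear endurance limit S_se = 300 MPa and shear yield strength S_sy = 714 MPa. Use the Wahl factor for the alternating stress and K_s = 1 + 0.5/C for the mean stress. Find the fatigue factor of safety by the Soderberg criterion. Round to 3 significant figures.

0.665

C = D/d = 75.0/7.8 = 9.6154; K_W = (4C−1)/(4C−4)+0.615/C = 1.1510; K_s = 1+0.5/C = 1.0520
F_a = (F_max−F_min)/2 = 583.5 N; F_m = (F_max+F_min)/2 = 1016.5 N
τ_a = K_W·8F_aD/(πd³) = 1.1510 × 234.83 = 270.3 MPa
τ_m = K_s·8F_mD/(πd³) = 1.0520 × 409.1 = 430.37 MPa
Soderberg: 1/n_f = τ_a/S_se + τ_m/S_sy = 270.3/300 + 430.37/714 = 0.90099 + 0.60276 = 1.5037
n_f = 1/1.5037 = 0.665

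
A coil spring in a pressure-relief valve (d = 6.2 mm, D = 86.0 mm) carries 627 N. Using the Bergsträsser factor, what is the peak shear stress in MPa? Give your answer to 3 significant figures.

631 MPa

Spring index C = D/d = 86.0/6.2 = 13.8710
K_B = (4C+2)/(4C−3) = 57.484/52.484 = 1.0953
τ₀ = 8FD/(πd³) = 8·627·86.0/(π·6.2³) = 431376/748.73 = 576.14 MPa
τ_max = K·τ₀ = 1.0953 × 576.14 = 631.03 MPa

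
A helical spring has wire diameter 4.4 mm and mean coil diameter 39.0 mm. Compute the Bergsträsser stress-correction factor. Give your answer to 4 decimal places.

1.1541

C = D/d = 39.0/4.4 = 8.8636
K_B = (4C+2)/(4C−3) = 37.455/32.455 = 1.1541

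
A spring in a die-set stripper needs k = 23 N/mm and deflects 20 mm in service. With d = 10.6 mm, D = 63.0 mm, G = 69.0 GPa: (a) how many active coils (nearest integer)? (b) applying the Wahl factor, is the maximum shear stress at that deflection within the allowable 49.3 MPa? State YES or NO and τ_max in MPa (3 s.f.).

N_a = Gd⁴/(8D³k) = (69.0×10³)(10.6⁴)/(8·63.0³·23) = 18.93 → N_a = 19
Actual rate k = Gd⁴/(8D³·19) = 22.92 N/mm
Working load F = kδ = 22.92·20 = 458.39 N
C = 63.0/10.6 = 5.9434; K_W = (4C−1)/(4C−4)+0.615/C = 1.2552
τ_max = K_W·8FD/(πd³) = 1.2552·61.745 = 77.502 MPa
τ_max > 49.3 MPa → exceeds allowable

(a) 19 coils; (b) NO, τ_max = 77.5 MPa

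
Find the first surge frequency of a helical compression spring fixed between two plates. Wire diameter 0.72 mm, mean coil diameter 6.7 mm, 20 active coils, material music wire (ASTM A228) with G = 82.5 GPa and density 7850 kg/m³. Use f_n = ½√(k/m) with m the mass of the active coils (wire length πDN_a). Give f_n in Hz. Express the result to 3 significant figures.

293 Hz

k = Gd⁴/(8D³N_a) = (82.5×10³)(0.72⁴)/(8·6.7³·20) = 0.46072 N/mm = 460.72 N/m
Wire length L = πDN_a = π·6.7·20 = 420.97 mm
m = ρ·(πd²/4)·L = 7850 × 0.40715×10⁻⁶ m² × 0.42097 m = 0.0013455 kg
f_n = ½√(k/m) = 0.5·√(460.72/0.0013455) = 0.5·√(3.4242e+05) = 292.58 Hz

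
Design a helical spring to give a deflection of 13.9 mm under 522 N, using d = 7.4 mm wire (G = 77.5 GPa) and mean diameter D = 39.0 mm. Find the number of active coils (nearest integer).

Required rate k = F/δ = 522/13.9 = 37.554 N/mm
N_a = Gd⁴/(8D³k) = (77.5×10³ × 7.4⁴)/(8 × 39.0³ × 37.554)
    = 2.32396e+08 / 1.78213e+07 = 13.04 → 13 coils

13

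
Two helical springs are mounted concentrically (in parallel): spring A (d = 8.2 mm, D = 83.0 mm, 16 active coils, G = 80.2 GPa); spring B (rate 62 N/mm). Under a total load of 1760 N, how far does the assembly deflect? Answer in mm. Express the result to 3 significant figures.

k_A = Gd⁴/(8D³N_a) = (80.2×10³)(8.2⁴)/(8·83.0³·16) = 4.9543 N/mm
Parallel: k_eq = 4.9543 + 62 = 66.954 N/mm
δ = F/k_eq = 1760/66.954 = 26.287 mm

26.3 mm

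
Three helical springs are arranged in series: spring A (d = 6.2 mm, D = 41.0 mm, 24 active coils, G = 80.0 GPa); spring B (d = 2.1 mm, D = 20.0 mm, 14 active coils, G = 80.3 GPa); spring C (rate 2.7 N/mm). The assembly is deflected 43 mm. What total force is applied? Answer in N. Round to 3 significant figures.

k_A = Gd⁴/(8D³N_a) = (80.0×10³)(6.2⁴)/(8·41.0³·24) = 8.9331 N/mm
k_B = Gd⁴/(8D³N_a) = (80.3×10³)(2.1⁴)/(8·20.0³·14) = 1.7429 N/mm
Series: 1/k_eq = 1/8.9331 + 1/1.7429 + 1/2.7 = 1.0561; k_eq = 0.94692 N/mm
F = k_eq·δ = 0.94692·43 = 40.718 N

40.7 N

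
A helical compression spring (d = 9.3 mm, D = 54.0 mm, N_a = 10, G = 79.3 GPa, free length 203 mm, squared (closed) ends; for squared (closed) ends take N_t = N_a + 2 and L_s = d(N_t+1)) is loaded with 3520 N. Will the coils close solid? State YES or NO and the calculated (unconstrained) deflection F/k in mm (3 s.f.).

k = Gd⁴/(8D³N_a) = (79.3×10³)(9.3⁴)/(8·54.0³·10) = 47.091 N/mm
N_t = 12; L_s = 9.3·13 = 120.9 mm; δ_solid = L₀ − L_s = 203 − 120.9 = 82.1 mm
δ = F/k = 3520/47.091 = 74.75 mm
δ < δ_solid → spring does not go solid

NO, δ = 74.7 mm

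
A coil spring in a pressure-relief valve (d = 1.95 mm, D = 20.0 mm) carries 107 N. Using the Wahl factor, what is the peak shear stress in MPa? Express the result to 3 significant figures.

Spring index C = D/d = 20.0/1.95 = 10.2564
K_W = (4C−1)/(4C−4) + 0.615/C = 40.026/37.026 + 0.0600 = 1.1410
τ₀ = 8FD/(πd³) = 8·107·20.0/(π·1.95³) = 17120/23.295 = 734.94 MPa
τ_max = K·τ₀ = 1.1410 × 734.94 = 838.55 MPa

839 MPa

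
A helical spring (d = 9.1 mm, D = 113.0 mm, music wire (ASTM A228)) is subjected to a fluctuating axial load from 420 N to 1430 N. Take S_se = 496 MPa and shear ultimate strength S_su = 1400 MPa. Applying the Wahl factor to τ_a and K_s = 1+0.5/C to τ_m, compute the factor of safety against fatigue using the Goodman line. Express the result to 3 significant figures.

1.44

C = D/d = 113.0/9.1 = 12.4176; K_W = (4C−1)/(4C−4)+0.615/C = 1.1152; K_s = 1+0.5/C = 1.0403
F_a = (F_max−F_min)/2 = 505 N; F_m = (F_max+F_min)/2 = 925 N
τ_a = K_W·8F_aD/(πd³) = 1.1152 × 192.83 = 215.05 MPa
τ_m = K_s·8F_mD/(πd³) = 1.0403 × 353.21 = 367.43 MPa
Goodman: 1/n_f = τ_a/S_se + τ_m/S_su = 215.05/496 + 367.43/1400 = 0.43357 + 0.26245 = 0.69603
n_f = 1/0.69603 = 1.437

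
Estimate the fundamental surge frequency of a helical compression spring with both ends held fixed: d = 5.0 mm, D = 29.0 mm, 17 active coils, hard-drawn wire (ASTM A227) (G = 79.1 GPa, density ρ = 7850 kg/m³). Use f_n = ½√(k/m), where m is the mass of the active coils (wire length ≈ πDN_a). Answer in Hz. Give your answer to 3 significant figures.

125 Hz

k = Gd⁴/(8D³N_a) = (79.1×10³)(5.0⁴)/(8·29.0³·17) = 14.905 N/mm = 14905 N/m
Wire length L = πDN_a = π·29.0·17 = 1548.8 mm
m = ρ·(πd²/4)·L = 7850 × 19.635×10⁻⁶ m² × 1.5488 m = 0.23872 kg
f_n = ½√(k/m) = 0.5·√(14905/0.23872) = 0.5·√(62435) = 124.93 Hz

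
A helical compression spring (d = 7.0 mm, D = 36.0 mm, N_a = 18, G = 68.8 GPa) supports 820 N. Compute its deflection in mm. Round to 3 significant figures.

k = Gd⁴/(8D³N_a) = (68.8×10³)(7.0⁴)/(8·36.0³·18) = 24.587 N/mm
δ = F/k = 820 / 24.587 = 33.351 mm

33.4 mm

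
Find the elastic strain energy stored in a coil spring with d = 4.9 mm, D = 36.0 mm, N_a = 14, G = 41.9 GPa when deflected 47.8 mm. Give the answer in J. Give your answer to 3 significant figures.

k = Gd⁴/(8D³N_a) = (41.9×10³)(4.9⁴)/(8·36.0³·14) = 4.6225 N/mm
U = ½kδ² = 0.5 × 4.6225 × 47.8² = 5280.8 N·mm = 5.2808 J

5.28 J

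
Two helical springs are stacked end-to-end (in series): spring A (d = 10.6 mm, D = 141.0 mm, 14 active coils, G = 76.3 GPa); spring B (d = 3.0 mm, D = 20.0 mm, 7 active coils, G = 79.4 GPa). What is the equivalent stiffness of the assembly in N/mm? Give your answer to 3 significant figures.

k_A = Gd⁴/(8D³N_a) = (76.3×10³)(10.6⁴)/(8·141.0³·14) = 3.0681 N/mm
k_B = Gd⁴/(8D³N_a) = (79.4×10³)(3.0⁴)/(8·20.0³·7) = 14.356 N/mm
Series: 1/k_eq = 1/3.0681 + 1/14.356 = 0.39559; k_eq = 2.5279 N/mm

2.53 N/mm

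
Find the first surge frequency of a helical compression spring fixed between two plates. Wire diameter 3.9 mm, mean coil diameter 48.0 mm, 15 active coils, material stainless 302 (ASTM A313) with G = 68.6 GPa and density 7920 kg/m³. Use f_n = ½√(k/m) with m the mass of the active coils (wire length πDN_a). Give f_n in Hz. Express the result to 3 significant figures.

37.4 Hz

k = Gd⁴/(8D³N_a) = (68.6×10³)(3.9⁴)/(8·48.0³·15) = 1.1959 N/mm = 1195.9 N/m
Wire length L = πDN_a = π·48.0·15 = 2261.9 mm
m = ρ·(πd²/4)·L = 7920 × 11.946×10⁻⁶ m² × 2.2619 m = 0.21401 kg
f_n = ½√(k/m) = 0.5·√(1195.9/0.21401) = 0.5·√(5587.9) = 37.376 Hz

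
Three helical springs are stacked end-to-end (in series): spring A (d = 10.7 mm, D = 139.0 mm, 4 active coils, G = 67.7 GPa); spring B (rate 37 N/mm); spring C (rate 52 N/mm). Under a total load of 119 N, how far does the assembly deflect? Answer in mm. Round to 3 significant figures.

k_A = Gd⁴/(8D³N_a) = (67.7×10³)(10.7⁴)/(8·139.0³·4) = 10.326 N/mm
Series: 1/k_eq = 1/10.326 + 1/37 + 1/52 = 0.1431; k_eq = 6.9881 N/mm
δ = F/k_eq = 119/6.9881 = 17.029 mm

17.0 mm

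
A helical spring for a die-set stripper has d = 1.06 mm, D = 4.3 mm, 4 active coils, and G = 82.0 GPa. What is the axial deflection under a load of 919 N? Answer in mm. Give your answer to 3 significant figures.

k = Gd⁴/(8D³N_a) = (82.0×10³)(1.06⁴)/(8·4.3³·4) = 40.689 N/mm
δ = F/k = 919 / 40.689 = 22.586 mm

22.6 mm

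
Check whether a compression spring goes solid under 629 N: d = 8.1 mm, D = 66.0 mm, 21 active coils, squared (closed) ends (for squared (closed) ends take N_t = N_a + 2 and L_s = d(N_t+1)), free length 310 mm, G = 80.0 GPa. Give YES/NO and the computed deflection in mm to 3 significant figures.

NO, δ = 88.2 mm

k = Gd⁴/(8D³N_a) = (80.0×10³)(8.1⁴)/(8·66.0³·21) = 7.13 N/mm
N_t = 23; L_s = 8.1·24 = 194.4 mm; δ_solid = L₀ − L_s = 310 − 194.4 = 115.6 mm
δ = F/k = 629/7.13 = 88.219 mm
δ < δ_solid → spring does not go solid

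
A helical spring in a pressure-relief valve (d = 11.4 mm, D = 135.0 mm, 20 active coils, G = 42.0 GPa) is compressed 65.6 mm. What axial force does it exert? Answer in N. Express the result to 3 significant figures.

k = Gd⁴/(8D³N_a) = (42.0×10³)(11.4⁴)/(8·135.0³·20) = 1.802 N/mm
F = k·δ = 1.802 × 65.6 = 118.21 N

118 N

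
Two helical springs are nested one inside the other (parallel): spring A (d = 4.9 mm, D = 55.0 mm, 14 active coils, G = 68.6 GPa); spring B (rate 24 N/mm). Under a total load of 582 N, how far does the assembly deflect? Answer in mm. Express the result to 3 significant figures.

k_A = Gd⁴/(8D³N_a) = (68.6×10³)(4.9⁴)/(8·55.0³·14) = 2.1223 N/mm
Parallel: k_eq = 2.1223 + 24 = 26.122 N/mm
δ = F/k_eq = 582/26.122 = 22.28 mm

22.3 mm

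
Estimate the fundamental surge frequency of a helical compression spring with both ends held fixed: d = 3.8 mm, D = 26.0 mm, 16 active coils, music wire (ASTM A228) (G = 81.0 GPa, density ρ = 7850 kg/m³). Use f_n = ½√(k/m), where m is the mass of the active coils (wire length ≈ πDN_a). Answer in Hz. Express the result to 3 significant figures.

127 Hz

k = Gd⁴/(8D³N_a) = (81.0×10³)(3.8⁴)/(8·26.0³·16) = 7.5074 N/mm = 7507.4 N/m
Wire length L = πDN_a = π·26.0·16 = 1306.9 mm
m = ρ·(πd²/4)·L = 7850 × 11.341×10⁻⁶ m² × 1.3069 m = 0.11635 kg
f_n = ½√(k/m) = 0.5·√(7507.4/0.11635) = 0.5·√(64524) = 127.01 Hz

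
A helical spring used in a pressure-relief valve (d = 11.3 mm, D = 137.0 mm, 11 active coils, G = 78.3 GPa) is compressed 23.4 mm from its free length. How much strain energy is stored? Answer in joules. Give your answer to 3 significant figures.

1.54 J

k = Gd⁴/(8D³N_a) = (78.3×10³)(11.3⁴)/(8·137.0³·11) = 5.642 N/mm
U = ½kδ² = 0.5 × 5.642 × 23.4² = 1544.7 N·mm = 1.5447 J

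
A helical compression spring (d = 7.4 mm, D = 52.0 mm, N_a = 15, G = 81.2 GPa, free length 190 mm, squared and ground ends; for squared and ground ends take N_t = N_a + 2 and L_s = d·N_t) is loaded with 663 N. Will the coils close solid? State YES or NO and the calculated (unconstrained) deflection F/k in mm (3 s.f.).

k = Gd⁴/(8D³N_a) = (81.2×10³)(7.4⁴)/(8·52.0³·15) = 14.431 N/mm
N_t = 17; L_s = 7.4·17 = 125.8 mm; δ_solid = L₀ − L_s = 190 − 125.8 = 64.2 mm
δ = F/k = 663/14.431 = 45.943 mm
δ < δ_solid → spring does not go solid

NO, δ = 45.9 mm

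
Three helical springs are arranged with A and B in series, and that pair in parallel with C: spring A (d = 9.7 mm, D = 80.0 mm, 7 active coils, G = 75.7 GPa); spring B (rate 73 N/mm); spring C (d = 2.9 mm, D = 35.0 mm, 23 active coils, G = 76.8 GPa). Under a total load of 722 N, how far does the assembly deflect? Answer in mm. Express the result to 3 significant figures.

39.3 mm

k_A = Gd⁴/(8D³N_a) = (75.7×10³)(9.7⁴)/(8·80.0³·7) = 23.374 N/mm
k_C = Gd⁴/(8D³N_a) = (76.8×10³)(2.9⁴)/(8·35.0³·23) = 0.68854 N/mm
Springs A,B series: k_AB = 1/(1/23.374+1/73) = 17.705 N/mm; parallel with C: k_eq = 17.705+0.68854 = 18.393 N/mm
δ = F/k_eq = 722/18.393 = 39.253 mm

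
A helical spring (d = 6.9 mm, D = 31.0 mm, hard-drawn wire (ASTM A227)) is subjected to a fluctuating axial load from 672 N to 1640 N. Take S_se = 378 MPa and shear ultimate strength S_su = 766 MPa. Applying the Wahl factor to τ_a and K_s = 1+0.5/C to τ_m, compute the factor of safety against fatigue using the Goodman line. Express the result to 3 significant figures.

1.22

C = D/d = 31.0/6.9 = 4.4928; K_W = (4C−1)/(4C−4)+0.615/C = 1.3516; K_s = 1+0.5/C = 1.1113
F_a = (F_max−F_min)/2 = 484 N; F_m = (F_max+F_min)/2 = 1156 N
τ_a = K_W·8F_aD/(πd³) = 1.3516 × 116.31 = 157.2 MPa
τ_m = K_s·8F_mD/(πd³) = 1.1113 × 277.79 = 308.7 MPa
Goodman: 1/n_f = τ_a/S_se + τ_m/S_su = 157.2/378 + 308.7/766 = 0.41587 + 0.40301 = 0.81888
n_f = 1/0.81888 = 1.221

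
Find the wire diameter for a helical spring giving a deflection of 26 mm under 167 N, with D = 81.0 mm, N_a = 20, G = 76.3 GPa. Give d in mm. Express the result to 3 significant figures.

Required rate k = F/δ = 167/26 = 6.4231 N/mm
d = (8D³N_a·k / G)^(1/4) = (8·81.0³·20·6.4231 / (76.3×10³))^0.25
  = (7158)^0.25 = 9.1981 mm

9.20 mm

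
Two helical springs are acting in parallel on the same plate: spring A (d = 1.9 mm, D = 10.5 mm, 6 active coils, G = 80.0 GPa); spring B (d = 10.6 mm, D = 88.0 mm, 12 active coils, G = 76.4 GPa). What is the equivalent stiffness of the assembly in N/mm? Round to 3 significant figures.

33.5 N/mm

k_A = Gd⁴/(8D³N_a) = (80.0×10³)(1.9⁴)/(8·10.5³·6) = 18.763 N/mm
k_B = Gd⁴/(8D³N_a) = (76.4×10³)(10.6⁴)/(8·88.0³·12) = 14.743 N/mm
Parallel: k_eq = 18.763 + 14.743 = 33.506 N/mm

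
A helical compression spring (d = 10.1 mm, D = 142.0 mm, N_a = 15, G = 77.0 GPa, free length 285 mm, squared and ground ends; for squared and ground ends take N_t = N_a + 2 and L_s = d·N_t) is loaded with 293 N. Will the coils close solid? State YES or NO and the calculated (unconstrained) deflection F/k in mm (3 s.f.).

k = Gd⁴/(8D³N_a) = (77.0×10³)(10.1⁴)/(8·142.0³·15) = 2.332 N/mm
N_t = 17; L_s = 10.1·17 = 171.7 mm; δ_solid = L₀ − L_s = 285 − 171.7 = 113.3 mm
δ = F/k = 293/2.332 = 125.64 mm
δ ≥ δ_solid → spring goes solid

YES, δ = 126 mm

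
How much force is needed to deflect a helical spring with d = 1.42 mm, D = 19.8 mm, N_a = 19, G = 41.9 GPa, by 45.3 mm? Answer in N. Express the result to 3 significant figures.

k = Gd⁴/(8D³N_a) = (41.9×10³)(1.42⁴)/(8·19.8³·19) = 0.14439 N/mm
F = k·δ = 0.14439 × 45.3 = 6.5407 N

6.54 N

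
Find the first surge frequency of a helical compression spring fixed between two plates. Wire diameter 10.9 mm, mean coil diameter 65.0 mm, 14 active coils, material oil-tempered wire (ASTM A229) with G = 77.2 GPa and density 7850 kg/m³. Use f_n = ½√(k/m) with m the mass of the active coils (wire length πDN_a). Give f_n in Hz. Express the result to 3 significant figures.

k = Gd⁴/(8D³N_a) = (77.2×10³)(10.9⁴)/(8·65.0³·14) = 35.43 N/mm = 35430 N/m
Wire length L = πDN_a = π·65.0·14 = 2858.8 mm
m = ρ·(πd²/4)·L = 7850 × 93.313×10⁻⁶ m² × 2.8588 m = 2.0941 kg
f_n = ½√(k/m) = 0.5·√(35430/2.0941) = 0.5·√(16918) = 65.036 Hz

65.0 Hz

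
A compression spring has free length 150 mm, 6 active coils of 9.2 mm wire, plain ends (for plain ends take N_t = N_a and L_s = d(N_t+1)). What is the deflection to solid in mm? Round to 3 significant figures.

85.6 mm

N_t = 6; L_s = 9.2·7 = 64.4 mm
δ_solid = L₀ − L_s = 150 − 64.4 = 85.6 mm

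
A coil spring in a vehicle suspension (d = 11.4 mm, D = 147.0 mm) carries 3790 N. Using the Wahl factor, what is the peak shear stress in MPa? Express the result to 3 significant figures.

Spring index C = D/d = 147.0/11.4 = 12.8947
K_W = (4C−1)/(4C−4) + 0.615/C = 50.579/47.579 + 0.0477 = 1.1107
τ₀ = 8FD/(πd³) = 8·3790·147.0/(π·11.4³) = 4.45704e+06/4654.4 = 957.6 MPa
τ_max = K·τ₀ = 1.1107 × 957.6 = 1063.6 MPa

1060 MPa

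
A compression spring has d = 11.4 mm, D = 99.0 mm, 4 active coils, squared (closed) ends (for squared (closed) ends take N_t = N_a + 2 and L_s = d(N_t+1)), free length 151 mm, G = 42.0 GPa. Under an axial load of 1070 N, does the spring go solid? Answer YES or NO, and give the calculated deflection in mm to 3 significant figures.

NO, δ = 46.8 mm

k = Gd⁴/(8D³N_a) = (42.0×10³)(11.4⁴)/(8·99.0³·4) = 22.846 N/mm
N_t = 6; L_s = 11.4·7 = 79.8 mm; δ_solid = L₀ − L_s = 151 − 79.8 = 71.2 mm
δ = F/k = 1070/22.846 = 46.835 mm
δ < δ_solid → spring does not go solid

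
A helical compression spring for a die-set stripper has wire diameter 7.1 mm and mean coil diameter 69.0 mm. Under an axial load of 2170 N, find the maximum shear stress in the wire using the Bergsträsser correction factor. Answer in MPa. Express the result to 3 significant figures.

1210 MPa

Spring index C = D/d = 69.0/7.1 = 9.7183
K_B = (4C+2)/(4C−3) = 40.873/35.873 = 1.1394
τ₀ = 8FD/(πd³) = 8·2170·69.0/(π·7.1³) = 1.19784e+06/1124.4 = 1065.3 MPa
τ_max = K·τ₀ = 1.1394 × 1065.3 = 1213.8 MPa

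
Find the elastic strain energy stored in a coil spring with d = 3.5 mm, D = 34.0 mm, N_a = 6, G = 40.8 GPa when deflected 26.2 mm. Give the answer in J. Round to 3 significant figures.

k = Gd⁴/(8D³N_a) = (40.8×10³)(3.5⁴)/(8·34.0³·6) = 3.2453 N/mm
U = ½kδ² = 0.5 × 3.2453 × 26.2² = 1113.9 N·mm = 1.1139 J

1.11 J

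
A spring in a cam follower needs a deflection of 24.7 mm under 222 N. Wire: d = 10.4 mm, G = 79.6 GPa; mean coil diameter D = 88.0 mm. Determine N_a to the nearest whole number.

19

Required rate k = F/δ = 222/24.7 = 8.9879 N/mm
N_a = Gd⁴/(8D³k) = (79.6×10³ × 10.4⁴)/(8 × 88.0³ × 8.9879)
    = 9.31207e+08 / 4.89998e+07 = 19 → 19 coils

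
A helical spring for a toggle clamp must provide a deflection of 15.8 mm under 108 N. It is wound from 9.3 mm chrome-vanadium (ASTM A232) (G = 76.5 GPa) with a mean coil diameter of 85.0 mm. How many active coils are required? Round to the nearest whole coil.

17

Required rate k = F/δ = 108/15.8 = 6.8354 N/mm
N_a = Gd⁴/(8D³k) = (76.5×10³ × 9.3⁴)/(8 × 85.0³ × 6.8354)
    = 5.7226e+08 / 3.35825e+07 = 17.04 → 17 coils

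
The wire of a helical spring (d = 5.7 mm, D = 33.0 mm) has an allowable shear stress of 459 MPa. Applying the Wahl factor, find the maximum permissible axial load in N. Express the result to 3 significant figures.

801 N

C = D/d = 33.0/5.7 = 5.7895
K_W = (4C−1)/(4C−4) + 0.615/C = 22.158/19.158 + 0.1062 = 1.2628
τ_max = K·8FD/(πd³) → F_max = τ_allow·πd³/(8DK)
F_max = 459·π·5.7³/(8·33.0·1.2628) = 2.6705e+05/333.38 = 801.02 N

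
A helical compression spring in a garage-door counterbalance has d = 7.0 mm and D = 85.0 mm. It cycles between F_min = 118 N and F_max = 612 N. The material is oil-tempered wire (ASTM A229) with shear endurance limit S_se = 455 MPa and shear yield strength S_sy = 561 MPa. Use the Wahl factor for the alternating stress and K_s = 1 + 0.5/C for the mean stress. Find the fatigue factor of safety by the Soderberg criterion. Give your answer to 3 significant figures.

1.23

C = D/d = 85.0/7.0 = 12.1429; K_W = (4C−1)/(4C−4)+0.615/C = 1.1180; K_s = 1+0.5/C = 1.0412
F_a = (F_max−F_min)/2 = 247 N; F_m = (F_max+F_min)/2 = 365 N
τ_a = K_W·8F_aD/(πd³) = 1.1180 × 155.87 = 174.26 MPa
τ_m = K_s·8F_mD/(πd³) = 1.0412 × 230.33 = 239.82 MPa
Soderberg: 1/n_f = τ_a/S_se + τ_m/S_sy = 174.26/455 + 239.82/561 = 0.38298 + 0.42748 = 0.81046
n_f = 1/0.81046 = 1.234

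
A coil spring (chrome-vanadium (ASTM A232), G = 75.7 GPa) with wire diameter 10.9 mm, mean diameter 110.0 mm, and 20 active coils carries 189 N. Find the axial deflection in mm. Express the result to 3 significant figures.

k = Gd⁴/(8D³N_a) = (75.7×10³)(10.9⁴)/(8·110.0³·20) = 5.0177 N/mm
δ = F/k = 189 / 5.0177 = 37.667 mm

37.7 mm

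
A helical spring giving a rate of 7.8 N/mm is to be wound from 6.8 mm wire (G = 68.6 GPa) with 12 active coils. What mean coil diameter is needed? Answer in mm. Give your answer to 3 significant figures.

58.1 mm

D = (Gd⁴/(8N_a·k))^(1/3) = (68.6×10³·6.8⁴/(8·12·7.8))^(1/3)
  = (195882)^(1/3) = 58.0762 mm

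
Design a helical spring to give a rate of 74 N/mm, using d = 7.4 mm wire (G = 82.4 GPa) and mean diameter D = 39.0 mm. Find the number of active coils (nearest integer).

7

N_a = Gd⁴/(8D³k) = (82.4×10³ × 7.4⁴)/(8 × 39.0³ × 74)
    = 2.47089e+08 / 3.51168e+07 = 7.036 → 7 coils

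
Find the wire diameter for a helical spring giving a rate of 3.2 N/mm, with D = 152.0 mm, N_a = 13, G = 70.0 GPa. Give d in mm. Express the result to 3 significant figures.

11.4 mm

d = (8D³N_a·k / G)^(1/4) = (8·152.0³·13·3.2 / (70.0×10³))^0.25
  = (16696)^0.25 = 11.3672 mm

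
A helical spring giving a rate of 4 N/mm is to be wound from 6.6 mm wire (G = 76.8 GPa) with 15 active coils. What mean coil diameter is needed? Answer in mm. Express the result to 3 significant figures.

D = (Gd⁴/(8N_a·k))^(1/3) = (76.8×10³·6.6⁴/(8·15·4))^(1/3)
  = (303596)^(1/3) = 67.2097 mm

67.2 mm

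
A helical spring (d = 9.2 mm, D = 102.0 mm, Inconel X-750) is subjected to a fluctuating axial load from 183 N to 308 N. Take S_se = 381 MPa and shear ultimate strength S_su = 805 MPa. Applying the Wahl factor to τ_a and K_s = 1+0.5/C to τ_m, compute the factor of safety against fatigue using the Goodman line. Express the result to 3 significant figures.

5.95

C = D/d = 102.0/9.2 = 11.0870; K_W = (4C−1)/(4C−4)+0.615/C = 1.1298; K_s = 1+0.5/C = 1.0451
F_a = (F_max−F_min)/2 = 62.5 N; F_m = (F_max+F_min)/2 = 245.5 N
τ_a = K_W·8F_aD/(πd³) = 1.1298 × 20.848 = 23.554 MPa
τ_m = K_s·8F_mD/(πd³) = 1.0451 × 81.89 = 85.583 MPa
Goodman: 1/n_f = τ_a/S_se + τ_m/S_su = 23.554/381 + 85.583/805 = 0.06182 + 0.10631 = 0.16814
n_f = 1/0.16814 = 5.948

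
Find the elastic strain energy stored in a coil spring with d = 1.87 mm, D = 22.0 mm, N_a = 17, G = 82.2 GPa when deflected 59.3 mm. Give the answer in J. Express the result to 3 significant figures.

k = Gd⁴/(8D³N_a) = (82.2×10³)(1.87⁴)/(8·22.0³·17) = 0.69411 N/mm
U = ½kδ² = 0.5 × 0.69411 × 59.3² = 1220.4 N·mm = 1.2204 J

1.22 J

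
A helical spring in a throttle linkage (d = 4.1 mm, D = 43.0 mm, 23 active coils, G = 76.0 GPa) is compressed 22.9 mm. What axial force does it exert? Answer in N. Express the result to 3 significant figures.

k = Gd⁴/(8D³N_a) = (76.0×10³)(4.1⁴)/(8·43.0³·23) = 1.468 N/mm
F = k·δ = 1.468 × 22.9 = 33.617 N

33.6 N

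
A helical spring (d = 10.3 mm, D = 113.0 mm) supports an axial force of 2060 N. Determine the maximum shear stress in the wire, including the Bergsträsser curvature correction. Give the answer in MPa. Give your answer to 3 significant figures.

609 MPa

Spring index C = D/d = 113.0/10.3 = 10.9709
K_B = (4C+2)/(4C−3) = 45.883/40.883 = 1.1223
τ₀ = 8FD/(πd³) = 8·2060·113.0/(π·10.3³) = 1.86224e+06/3432.9 = 542.47 MPa
τ_max = K·τ₀ = 1.1223 × 542.47 = 608.81 MPa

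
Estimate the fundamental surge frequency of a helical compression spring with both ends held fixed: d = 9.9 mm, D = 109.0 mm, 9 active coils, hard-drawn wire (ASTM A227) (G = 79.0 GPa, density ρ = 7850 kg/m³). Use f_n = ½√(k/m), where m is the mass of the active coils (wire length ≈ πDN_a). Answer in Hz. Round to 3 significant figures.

k = Gd⁴/(8D³N_a) = (79.0×10³)(9.9⁴)/(8·109.0³·9) = 8.1387 N/mm = 8138.7 N/m
Wire length L = πDN_a = π·109.0·9 = 3081.9 mm
m = ρ·(πd²/4)·L = 7850 × 76.977×10⁻⁶ m² × 3.0819 m = 1.8623 kg
f_n = ½√(k/m) = 0.5·√(8138.7/1.8623) = 0.5·√(4370.3) = 33.054 Hz

33.1 Hz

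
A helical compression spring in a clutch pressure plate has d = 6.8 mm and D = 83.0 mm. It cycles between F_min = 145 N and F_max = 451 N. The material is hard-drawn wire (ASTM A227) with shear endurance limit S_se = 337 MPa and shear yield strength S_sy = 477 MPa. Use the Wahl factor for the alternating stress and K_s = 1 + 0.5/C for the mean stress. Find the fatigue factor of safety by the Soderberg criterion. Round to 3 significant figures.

1.29

C = D/d = 83.0/6.8 = 12.2059; K_W = (4C−1)/(4C−4)+0.615/C = 1.1173; K_s = 1+0.5/C = 1.0410
F_a = (F_max−F_min)/2 = 153 N; F_m = (F_max+F_min)/2 = 298 N
τ_a = K_W·8F_aD/(πd³) = 1.1173 × 102.84 = 114.91 MPa
τ_m = K_s·8F_mD/(πd³) = 1.0410 × 200.31 = 208.52 MPa
Soderberg: 1/n_f = τ_a/S_se + τ_m/S_sy = 114.91/337 + 208.52/477 = 0.34098 + 0.43714 = 0.77812
n_f = 1/0.77812 = 1.285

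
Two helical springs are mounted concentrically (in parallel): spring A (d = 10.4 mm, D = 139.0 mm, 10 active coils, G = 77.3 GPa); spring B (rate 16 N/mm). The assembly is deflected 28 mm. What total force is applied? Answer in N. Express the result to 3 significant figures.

566 N

k_A = Gd⁴/(8D³N_a) = (77.3×10³)(10.4⁴)/(8·139.0³·10) = 4.209 N/mm
Parallel: k_eq = 4.209 + 16 = 20.209 N/mm
F = k_eq·δ = 20.209·28 = 565.85 N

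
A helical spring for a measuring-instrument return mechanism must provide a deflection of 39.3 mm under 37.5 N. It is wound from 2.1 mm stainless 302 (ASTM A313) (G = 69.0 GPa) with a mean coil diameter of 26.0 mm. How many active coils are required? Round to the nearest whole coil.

Required rate k = F/δ = 37.5/39.3 = 0.9542 N/mm
N_a = Gd⁴/(8D³k) = (69.0×10³ × 2.1⁴)/(8 × 26.0³ × 0.9542)
    = 1.34192e+06 / 134168 = 10 → 10 coils

10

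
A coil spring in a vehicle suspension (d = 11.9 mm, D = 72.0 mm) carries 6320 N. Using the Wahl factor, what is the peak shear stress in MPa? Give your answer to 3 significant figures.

860 MPa

Spring index C = D/d = 72.0/11.9 = 6.0504
K_W = (4C−1)/(4C−4) + 0.615/C = 23.202/20.202 + 0.1016 = 1.2501
τ₀ = 8FD/(πd³) = 8·6320·72.0/(π·11.9³) = 3.64032e+06/5294.1 = 687.62 MPa
τ_max = K·τ₀ = 1.2501 × 687.62 = 859.63 MPa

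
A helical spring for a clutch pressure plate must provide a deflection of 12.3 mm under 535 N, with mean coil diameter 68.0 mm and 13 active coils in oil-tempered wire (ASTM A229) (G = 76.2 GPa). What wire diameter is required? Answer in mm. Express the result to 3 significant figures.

11.7 mm

Required rate k = F/δ = 535/12.3 = 43.496 N/mm
d = (8D³N_a·k / G)^(1/4) = (8·68.0³·13·43.496 / (76.2×10³))^0.25
  = (18666)^0.25 = 11.6886 mm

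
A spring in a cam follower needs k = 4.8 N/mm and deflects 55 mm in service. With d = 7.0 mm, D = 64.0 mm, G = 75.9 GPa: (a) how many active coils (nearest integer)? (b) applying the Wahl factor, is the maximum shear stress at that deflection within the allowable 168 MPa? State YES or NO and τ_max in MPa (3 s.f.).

(a) 18 coils; (b) YES, τ_max = 146 MPa

N_a = Gd⁴/(8D³k) = (75.9×10³)(7.0⁴)/(8·64.0³·4.8) = 18.1 → N_a = 18
Actual rate k = Gd⁴/(8D³·18) = 4.8276 N/mm
Working load F = kδ = 4.8276·55 = 265.52 N
C = 64.0/7.0 = 9.1429; K_W = (4C−1)/(4C−4)+0.615/C = 1.1594
τ_max = K_W·8FD/(πd³) = 1.1594·126.16 = 146.27 MPa
τ_max ≤ 168 MPa → acceptable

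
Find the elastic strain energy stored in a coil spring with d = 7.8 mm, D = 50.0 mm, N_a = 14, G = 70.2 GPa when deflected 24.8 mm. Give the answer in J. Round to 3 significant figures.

k = Gd⁴/(8D³N_a) = (70.2×10³)(7.8⁴)/(8·50.0³·14) = 18.56 N/mm
U = ½kδ² = 0.5 × 18.56 × 24.8² = 5707.7 N·mm = 5.7077 J

5.71 J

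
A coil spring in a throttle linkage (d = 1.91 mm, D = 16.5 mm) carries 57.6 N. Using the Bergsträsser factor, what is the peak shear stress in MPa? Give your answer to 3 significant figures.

Spring index C = D/d = 16.5/1.91 = 8.6387
K_B = (4C+2)/(4C−3) = 36.555/31.555 = 1.1585
τ₀ = 8FD/(πd³) = 8·57.6·16.5/(π·1.91³) = 7603.2/21.89 = 347.33 MPa
τ_max = K·τ₀ = 1.1585 × 347.33 = 402.37 MPa

402 MPa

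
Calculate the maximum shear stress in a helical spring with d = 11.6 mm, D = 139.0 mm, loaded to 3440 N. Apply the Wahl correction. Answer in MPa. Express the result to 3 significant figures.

Spring index C = D/d = 139.0/11.6 = 11.9828
K_W = (4C−1)/(4C−4) + 0.615/C = 46.931/43.931 + 0.0513 = 1.1196
τ₀ = 8FD/(πd³) = 8·3440·139.0/(π·11.6³) = 3.82528e+06/4903.7 = 780.08 MPa
τ_max = K·τ₀ = 1.1196 × 780.08 = 873.39 MPa

873 MPa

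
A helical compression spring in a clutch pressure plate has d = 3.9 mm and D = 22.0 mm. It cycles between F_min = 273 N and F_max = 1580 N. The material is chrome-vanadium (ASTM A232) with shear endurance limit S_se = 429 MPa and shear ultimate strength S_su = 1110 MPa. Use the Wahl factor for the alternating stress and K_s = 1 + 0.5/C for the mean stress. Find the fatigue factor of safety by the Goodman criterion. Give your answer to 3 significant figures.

C = D/d = 22.0/3.9 = 5.6410; K_W = (4C−1)/(4C−4)+0.615/C = 1.2706; K_s = 1+0.5/C = 1.0886
F_a = (F_max−F_min)/2 = 653.5 N; F_m = (F_max+F_min)/2 = 926.5 N
τ_a = K_W·8F_aD/(πd³) = 1.2706 × 617.18 = 784.21 MPa
τ_m = K_s·8F_mD/(πd³) = 1.0886 × 875.01 = 952.57 MPa
Goodman: 1/n_f = τ_a/S_se + τ_m/S_su = 784.21/429 + 952.57/1110 = 1.82799 + 0.85817 = 2.6862
n_f = 1/2.6862 = 0.3723

0.372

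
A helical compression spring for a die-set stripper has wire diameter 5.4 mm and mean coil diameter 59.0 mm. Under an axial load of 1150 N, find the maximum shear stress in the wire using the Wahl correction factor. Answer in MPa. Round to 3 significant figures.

Spring index C = D/d = 59.0/5.4 = 10.9259
K_W = (4C−1)/(4C−4) + 0.615/C = 42.704/39.704 + 0.0563 = 1.1318
τ₀ = 8FD/(πd³) = 8·1150·59.0/(π·5.4³) = 542800/494.69 = 1097.3 MPa
τ_max = K·τ₀ = 1.1318 × 1097.3 = 1241.9 MPa

1240 MPa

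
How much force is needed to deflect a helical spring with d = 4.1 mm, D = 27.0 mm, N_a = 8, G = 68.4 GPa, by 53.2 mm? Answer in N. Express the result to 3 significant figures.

k = Gd⁴/(8D³N_a) = (68.4×10³)(4.1⁴)/(8·27.0³·8) = 15.343 N/mm
F = k·δ = 15.343 × 53.2 = 816.27 N

816 N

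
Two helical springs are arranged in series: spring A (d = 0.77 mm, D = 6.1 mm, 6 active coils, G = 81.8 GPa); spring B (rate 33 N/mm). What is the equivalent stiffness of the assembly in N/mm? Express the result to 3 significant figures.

2.44 N/mm

k_A = Gd⁴/(8D³N_a) = (81.8×10³)(0.77⁴)/(8·6.1³·6) = 2.6393 N/mm
Series: 1/k_eq = 1/2.6393 + 1/33 = 0.40919; k_eq = 2.4438 N/mm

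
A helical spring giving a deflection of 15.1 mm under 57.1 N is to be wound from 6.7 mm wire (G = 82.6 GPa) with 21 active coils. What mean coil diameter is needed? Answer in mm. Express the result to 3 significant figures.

64.0 mm

Required rate k = F/δ = 57.1/15.1 = 3.7815 N/mm
D = (Gd⁴/(8N_a·k))^(1/3) = (82.6×10³·6.7⁴/(8·21·3.7815))^(1/3)
  = (262006)^(1/3) = 63.9887 mm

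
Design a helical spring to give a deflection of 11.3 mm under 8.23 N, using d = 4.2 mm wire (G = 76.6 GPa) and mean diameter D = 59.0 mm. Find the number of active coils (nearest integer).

20

Required rate k = F/δ = 8.23/11.3 = 0.72832 N/mm
N_a = Gd⁴/(8D³k) = (76.6×10³ × 4.2⁴)/(8 × 59.0³ × 0.72832)
    = 2.38356e+07 / 1.19665e+06 = 19.92 → 20 coils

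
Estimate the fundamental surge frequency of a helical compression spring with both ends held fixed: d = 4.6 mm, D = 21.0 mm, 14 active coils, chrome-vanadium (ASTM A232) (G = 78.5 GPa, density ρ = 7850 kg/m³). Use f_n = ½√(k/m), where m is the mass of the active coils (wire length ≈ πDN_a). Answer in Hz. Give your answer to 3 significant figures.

265 Hz

k = Gd⁴/(8D³N_a) = (78.5×10³)(4.6⁴)/(8·21.0³·14) = 33.886 N/mm = 33886 N/m
Wire length L = πDN_a = π·21.0·14 = 923.63 mm
m = ρ·(πd²/4)·L = 7850 × 16.619×10⁻⁶ m² × 0.92363 m = 0.1205 kg
f_n = ½√(k/m) = 0.5·√(33886/0.1205) = 0.5·√(2.8122e+05) = 265.15 Hz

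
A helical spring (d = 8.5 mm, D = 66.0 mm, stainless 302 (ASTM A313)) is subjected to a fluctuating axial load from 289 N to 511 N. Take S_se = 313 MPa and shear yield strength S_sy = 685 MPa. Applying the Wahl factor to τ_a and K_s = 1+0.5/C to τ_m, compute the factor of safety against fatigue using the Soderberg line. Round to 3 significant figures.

C = D/d = 66.0/8.5 = 7.7647; K_W = (4C−1)/(4C−4)+0.615/C = 1.1901; K_s = 1+0.5/C = 1.0644
F_a = (F_max−F_min)/2 = 111 N; F_m = (F_max+F_min)/2 = 400 N
τ_a = K_W·8F_aD/(πd³) = 1.1901 × 30.377 = 36.151 MPa
τ_m = K_s·8F_mD/(πd³) = 1.0644 × 109.47 = 116.52 MPa
Soderberg: 1/n_f = τ_a/S_se + τ_m/S_sy = 36.151/313 + 116.52/685 = 0.11550 + 0.17010 = 0.2856
n_f = 1/0.2856 = 3.501

3.50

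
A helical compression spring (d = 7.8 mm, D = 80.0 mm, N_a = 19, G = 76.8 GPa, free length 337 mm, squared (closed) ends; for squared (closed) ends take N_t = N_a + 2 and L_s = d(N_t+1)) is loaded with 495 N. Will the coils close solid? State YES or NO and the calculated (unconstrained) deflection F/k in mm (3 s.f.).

k = Gd⁴/(8D³N_a) = (76.8×10³)(7.8⁴)/(8·80.0³·19) = 3.6528 N/mm
N_t = 21; L_s = 7.8·22 = 171.6 mm; δ_solid = L₀ − L_s = 337 − 171.6 = 165.4 mm
δ = F/k = 495/3.6528 = 135.51 mm
δ < δ_solid → spring does not go solid

NO, δ = 136 mm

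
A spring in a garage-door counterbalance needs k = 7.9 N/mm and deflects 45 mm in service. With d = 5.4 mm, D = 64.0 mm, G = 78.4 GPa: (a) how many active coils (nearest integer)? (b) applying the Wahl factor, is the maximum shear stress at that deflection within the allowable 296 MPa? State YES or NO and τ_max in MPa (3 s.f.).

N_a = Gd⁴/(8D³k) = (78.4×10³)(5.4⁴)/(8·64.0³·7.9) = 4.024 → N_a = 4
Actual rate k = Gd⁴/(8D³·4) = 7.947 N/mm
Working load F = kδ = 7.947·45 = 357.61 N
C = 64.0/5.4 = 11.8519; K_W = (4C−1)/(4C−4)+0.615/C = 1.1210
τ_max = K_W·8FD/(πd³) = 1.1210·370.13 = 414.92 MPa
τ_max > 296 MPa → exceeds allowable

(a) 4 coils; (b) NO, τ_max = 415 MPa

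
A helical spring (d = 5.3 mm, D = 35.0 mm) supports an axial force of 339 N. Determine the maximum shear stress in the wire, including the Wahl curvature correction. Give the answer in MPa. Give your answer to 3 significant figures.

249 MPa

Spring index C = D/d = 35.0/5.3 = 6.6038
K_W = (4C−1)/(4C−4) + 0.615/C = 25.415/22.415 + 0.0931 = 1.2270
τ₀ = 8FD/(πd³) = 8·339·35.0/(π·5.3³) = 94920/467.71 = 202.95 MPa
τ_max = K·τ₀ = 1.2270 × 202.95 = 249.01 MPa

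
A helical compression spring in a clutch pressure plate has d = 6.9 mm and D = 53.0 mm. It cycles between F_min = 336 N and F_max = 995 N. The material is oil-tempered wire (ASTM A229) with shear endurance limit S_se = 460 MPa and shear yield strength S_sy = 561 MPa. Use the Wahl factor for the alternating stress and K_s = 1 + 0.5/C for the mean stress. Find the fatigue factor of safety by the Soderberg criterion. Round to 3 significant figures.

1.15

C = D/d = 53.0/6.9 = 7.6812; K_W = (4C−1)/(4C−4)+0.615/C = 1.1923; K_s = 1+0.5/C = 1.0651
F_a = (F_max−F_min)/2 = 329.5 N; F_m = (F_max+F_min)/2 = 665.5 N
τ_a = K_W·8F_aD/(πd³) = 1.1923 × 135.37 = 161.41 MPa
τ_m = K_s·8F_mD/(πd³) = 1.0651 × 273.41 = 291.21 MPa
Soderberg: 1/n_f = τ_a/S_se + τ_m/S_sy = 161.41/460 + 291.21/561 = 0.35088 + 0.51909 = 0.86997
n_f = 1/0.86997 = 1.149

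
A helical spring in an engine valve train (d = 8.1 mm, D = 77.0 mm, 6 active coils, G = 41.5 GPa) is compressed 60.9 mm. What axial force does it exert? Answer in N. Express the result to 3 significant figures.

496 N

k = Gd⁴/(8D³N_a) = (41.5×10³)(8.1⁴)/(8·77.0³·6) = 8.1522 N/mm
F = k·δ = 8.1522 × 60.9 = 496.47 N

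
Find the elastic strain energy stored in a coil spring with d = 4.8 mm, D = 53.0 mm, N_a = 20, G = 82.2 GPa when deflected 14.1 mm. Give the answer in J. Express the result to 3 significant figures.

0.182 J

k = Gd⁴/(8D³N_a) = (82.2×10³)(4.8⁴)/(8·53.0³·20) = 1.8318 N/mm
U = ½kδ² = 0.5 × 1.8318 × 14.1² = 182.09 N·mm = 0.18209 J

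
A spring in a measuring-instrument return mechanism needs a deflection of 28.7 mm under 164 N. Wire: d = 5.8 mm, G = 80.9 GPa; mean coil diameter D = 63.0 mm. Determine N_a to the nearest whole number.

Required rate k = F/δ = 164/28.7 = 5.7143 N/mm
N_a = Gd⁴/(8D³k) = (80.9×10³ × 5.8⁴)/(8 × 63.0³ × 5.7143)
    = 9.15505e+07 / 1.14307e+07 = 8.009 → 8 coils

8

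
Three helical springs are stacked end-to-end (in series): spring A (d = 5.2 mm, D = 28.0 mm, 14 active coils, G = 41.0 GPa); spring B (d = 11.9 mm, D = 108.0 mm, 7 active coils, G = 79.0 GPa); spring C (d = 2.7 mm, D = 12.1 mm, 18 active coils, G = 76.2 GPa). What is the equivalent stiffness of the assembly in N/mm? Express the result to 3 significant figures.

5.28 N/mm

k_A = Gd⁴/(8D³N_a) = (41.0×10³)(5.2⁴)/(8·28.0³·14) = 12.193 N/mm
k_B = Gd⁴/(8D³N_a) = (79.0×10³)(11.9⁴)/(8·108.0³·7) = 22.457 N/mm
k_C = Gd⁴/(8D³N_a) = (76.2×10³)(2.7⁴)/(8·12.1³·18) = 15.874 N/mm
Series: 1/k_eq = 1/12.193 + 1/22.457 + 1/15.874 = 0.18954; k_eq = 5.2759 N/mm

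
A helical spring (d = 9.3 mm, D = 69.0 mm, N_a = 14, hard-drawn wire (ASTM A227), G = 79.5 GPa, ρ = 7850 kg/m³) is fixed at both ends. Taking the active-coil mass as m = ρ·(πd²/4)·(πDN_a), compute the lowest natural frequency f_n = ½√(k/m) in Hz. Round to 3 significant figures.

k = Gd⁴/(8D³N_a) = (79.5×10³)(9.3⁴)/(8·69.0³·14) = 16.163 N/mm = 16163 N/m
Wire length L = πDN_a = π·69.0·14 = 3034.8 mm
m = ρ·(πd²/4)·L = 7850 × 67.929×10⁻⁶ m² × 3.0348 m = 1.6183 kg
f_n = ½√(k/m) = 0.5·√(16163/1.6183) = 0.5·√(9988.1) = 49.97 Hz

50.0 Hz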